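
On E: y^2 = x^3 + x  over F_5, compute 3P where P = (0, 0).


k = 3 = 11_2 (binary, LSB first: 11)
Double-and-add from P = (0, 0):
  bit 0 = 1: acc = O + (0, 0) = (0, 0)
  bit 1 = 1: acc = (0, 0) + O = (0, 0)

3P = (0, 0)


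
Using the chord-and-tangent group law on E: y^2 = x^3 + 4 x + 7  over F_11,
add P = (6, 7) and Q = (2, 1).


P != Q, so use the chord formula.
s = (y2 - y1) / (x2 - x1) = (5) / (7) mod 11 = 7
x3 = s^2 - x1 - x2 mod 11 = 7^2 - 6 - 2 = 8
y3 = s (x1 - x3) - y1 mod 11 = 7 * (6 - 8) - 7 = 1

P + Q = (8, 1)


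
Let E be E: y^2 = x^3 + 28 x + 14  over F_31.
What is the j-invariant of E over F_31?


Delta = -16(4 a^3 + 27 b^2) mod 31 = 12
-1728 * (4 a)^3 = -1728 * (4*28)^3 mod 31 = 2
j = 2 * 12^(-1) mod 31 = 26

j = 26 (mod 31)


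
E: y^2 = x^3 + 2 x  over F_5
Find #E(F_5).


For each x in F_5, count y with y^2 = x^3 + 2 x + 0 mod 5:
  x = 0: RHS = 0, y in [0]  -> 1 point(s)
Affine points: 1. Add the point at infinity: total = 2.

#E(F_5) = 2


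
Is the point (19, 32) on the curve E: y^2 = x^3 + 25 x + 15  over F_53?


Check whether y^2 = x^3 + 25 x + 15 (mod 53) for (x, y) = (19, 32).
LHS: y^2 = 32^2 mod 53 = 17
RHS: x^3 + 25 x + 15 = 19^3 + 25*19 + 15 mod 53 = 35
LHS != RHS

No, not on the curve


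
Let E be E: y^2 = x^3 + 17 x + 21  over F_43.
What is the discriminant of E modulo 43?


4 a^3 + 27 b^2 = 4*17^3 + 27*21^2 = 19652 + 11907 = 31559
Delta = -16 * (31559) = -504944
Delta mod 43 = 5

Delta = 5 (mod 43)


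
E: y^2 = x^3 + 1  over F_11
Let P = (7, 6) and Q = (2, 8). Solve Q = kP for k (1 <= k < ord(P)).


Enumerate multiples of P until we hit Q = (2, 8):
  1P = (7, 6)
  2P = (2, 3)
  3P = (5, 4)
  4P = (0, 1)
  5P = (9, 2)
  6P = (10, 0)
  7P = (9, 9)
  8P = (0, 10)
  9P = (5, 7)
  10P = (2, 8)
Match found at i = 10.

k = 10


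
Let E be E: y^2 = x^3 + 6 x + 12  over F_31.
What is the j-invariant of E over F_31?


Delta = -16(4 a^3 + 27 b^2) mod 31 = 11
-1728 * (4 a)^3 = -1728 * (4*6)^3 mod 31 = 15
j = 15 * 11^(-1) mod 31 = 7

j = 7 (mod 31)


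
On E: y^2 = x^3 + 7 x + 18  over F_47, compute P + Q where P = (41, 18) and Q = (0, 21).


P != Q, so use the chord formula.
s = (y2 - y1) / (x2 - x1) = (3) / (6) mod 47 = 24
x3 = s^2 - x1 - x2 mod 47 = 24^2 - 41 - 0 = 18
y3 = s (x1 - x3) - y1 mod 47 = 24 * (41 - 18) - 18 = 17

P + Q = (18, 17)


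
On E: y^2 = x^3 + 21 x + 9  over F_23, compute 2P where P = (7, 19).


Doubling: s = (3 x1^2 + a) / (2 y1)
s = (3*7^2 + 21) / (2*19) mod 23 = 2
x3 = s^2 - 2 x1 mod 23 = 2^2 - 2*7 = 13
y3 = s (x1 - x3) - y1 mod 23 = 2 * (7 - 13) - 19 = 15

2P = (13, 15)


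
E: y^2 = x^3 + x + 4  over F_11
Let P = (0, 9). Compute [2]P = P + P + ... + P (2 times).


k = 2 = 10_2 (binary, LSB first: 01)
Double-and-add from P = (0, 9):
  bit 0 = 0: acc unchanged = O
  bit 1 = 1: acc = O + (9, 7) = (9, 7)

2P = (9, 7)


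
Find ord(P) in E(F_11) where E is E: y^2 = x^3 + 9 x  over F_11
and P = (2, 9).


Compute successive multiples of P until we hit O:
  1P = (2, 9)
  2P = (5, 4)
  3P = (8, 1)
  4P = (4, 1)
  5P = (10, 1)
  6P = (0, 0)
  7P = (10, 10)
  8P = (4, 10)
  ... (continuing to 12P)
  12P = O

ord(P) = 12


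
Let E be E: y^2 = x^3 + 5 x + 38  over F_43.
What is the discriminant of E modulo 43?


4 a^3 + 27 b^2 = 4*5^3 + 27*38^2 = 500 + 38988 = 39488
Delta = -16 * (39488) = -631808
Delta mod 43 = 34

Delta = 34 (mod 43)


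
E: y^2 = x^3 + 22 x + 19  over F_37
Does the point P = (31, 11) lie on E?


Check whether y^2 = x^3 + 22 x + 19 (mod 37) for (x, y) = (31, 11).
LHS: y^2 = 11^2 mod 37 = 10
RHS: x^3 + 22 x + 19 = 31^3 + 22*31 + 19 mod 37 = 4
LHS != RHS

No, not on the curve


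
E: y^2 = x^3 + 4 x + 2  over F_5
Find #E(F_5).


For each x in F_5, count y with y^2 = x^3 + 4 x + 2 mod 5:
  x = 3: RHS = 1, y in [1, 4]  -> 2 point(s)
Affine points: 2. Add the point at infinity: total = 3.

#E(F_5) = 3


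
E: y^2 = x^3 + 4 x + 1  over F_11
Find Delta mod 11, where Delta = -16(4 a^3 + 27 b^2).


4 a^3 + 27 b^2 = 4*4^3 + 27*1^2 = 256 + 27 = 283
Delta = -16 * (283) = -4528
Delta mod 11 = 4

Delta = 4 (mod 11)


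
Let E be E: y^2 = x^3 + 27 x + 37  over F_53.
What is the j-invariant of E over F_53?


Delta = -16(4 a^3 + 27 b^2) mod 53 = 11
-1728 * (4 a)^3 = -1728 * (4*27)^3 mod 53 = 9
j = 9 * 11^(-1) mod 53 = 49

j = 49 (mod 53)


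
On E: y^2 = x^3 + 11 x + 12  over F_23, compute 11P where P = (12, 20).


k = 11 = 1011_2 (binary, LSB first: 1101)
Double-and-add from P = (12, 20):
  bit 0 = 1: acc = O + (12, 20) = (12, 20)
  bit 1 = 1: acc = (12, 20) + (0, 14) = (17, 12)
  bit 2 = 0: acc unchanged = (17, 12)
  bit 3 = 1: acc = (17, 12) + (7, 15) = (3, 16)

11P = (3, 16)


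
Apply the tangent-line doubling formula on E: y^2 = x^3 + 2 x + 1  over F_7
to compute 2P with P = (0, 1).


Doubling: s = (3 x1^2 + a) / (2 y1)
s = (3*0^2 + 2) / (2*1) mod 7 = 1
x3 = s^2 - 2 x1 mod 7 = 1^2 - 2*0 = 1
y3 = s (x1 - x3) - y1 mod 7 = 1 * (0 - 1) - 1 = 5

2P = (1, 5)


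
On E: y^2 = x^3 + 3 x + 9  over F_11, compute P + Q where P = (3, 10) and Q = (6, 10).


P != Q, so use the chord formula.
s = (y2 - y1) / (x2 - x1) = (0) / (3) mod 11 = 0
x3 = s^2 - x1 - x2 mod 11 = 0^2 - 3 - 6 = 2
y3 = s (x1 - x3) - y1 mod 11 = 0 * (3 - 2) - 10 = 1

P + Q = (2, 1)


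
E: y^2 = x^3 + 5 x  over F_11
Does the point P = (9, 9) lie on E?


Check whether y^2 = x^3 + 5 x + 0 (mod 11) for (x, y) = (9, 9).
LHS: y^2 = 9^2 mod 11 = 4
RHS: x^3 + 5 x + 0 = 9^3 + 5*9 + 0 mod 11 = 4
LHS = RHS

Yes, on the curve


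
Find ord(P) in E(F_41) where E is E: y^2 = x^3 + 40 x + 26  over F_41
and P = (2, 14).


Compute successive multiples of P until we hit O:
  1P = (2, 14)
  2P = (12, 26)
  3P = (35, 12)
  4P = (22, 22)
  5P = (27, 17)
  6P = (17, 17)
  7P = (4, 2)
  8P = (30, 31)
  ... (continuing to 48P)
  48P = O

ord(P) = 48


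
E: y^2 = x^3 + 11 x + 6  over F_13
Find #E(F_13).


For each x in F_13, count y with y^2 = x^3 + 11 x + 6 mod 13:
  x = 2: RHS = 10, y in [6, 7]  -> 2 point(s)
  x = 3: RHS = 1, y in [1, 12]  -> 2 point(s)
  x = 4: RHS = 10, y in [6, 7]  -> 2 point(s)
  x = 5: RHS = 4, y in [2, 11]  -> 2 point(s)
  x = 7: RHS = 10, y in [6, 7]  -> 2 point(s)
Affine points: 10. Add the point at infinity: total = 11.

#E(F_13) = 11


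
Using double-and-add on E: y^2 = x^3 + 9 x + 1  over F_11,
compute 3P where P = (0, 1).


k = 3 = 11_2 (binary, LSB first: 11)
Double-and-add from P = (0, 1):
  bit 0 = 1: acc = O + (0, 1) = (0, 1)
  bit 1 = 1: acc = (0, 1) + (1, 0) = (0, 10)

3P = (0, 10)


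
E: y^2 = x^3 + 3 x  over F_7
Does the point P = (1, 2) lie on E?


Check whether y^2 = x^3 + 3 x + 0 (mod 7) for (x, y) = (1, 2).
LHS: y^2 = 2^2 mod 7 = 4
RHS: x^3 + 3 x + 0 = 1^3 + 3*1 + 0 mod 7 = 4
LHS = RHS

Yes, on the curve


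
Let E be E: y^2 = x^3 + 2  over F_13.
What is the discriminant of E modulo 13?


4 a^3 + 27 b^2 = 4*0^3 + 27*2^2 = 0 + 108 = 108
Delta = -16 * (108) = -1728
Delta mod 13 = 1

Delta = 1 (mod 13)


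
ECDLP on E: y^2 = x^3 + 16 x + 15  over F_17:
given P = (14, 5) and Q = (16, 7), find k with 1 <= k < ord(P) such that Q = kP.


Enumerate multiples of P until we hit Q = (16, 7):
  1P = (14, 5)
  2P = (8, 14)
  3P = (10, 6)
  4P = (9, 15)
  5P = (15, 14)
  6P = (1, 10)
  7P = (11, 3)
  8P = (0, 10)
  9P = (2, 15)
  10P = (5, 13)
  11P = (16, 10)
  12P = (6, 15)
  13P = (6, 2)
  14P = (16, 7)
Match found at i = 14.

k = 14


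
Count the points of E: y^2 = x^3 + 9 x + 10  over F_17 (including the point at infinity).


For each x in F_17, count y with y^2 = x^3 + 9 x + 10 mod 17:
  x = 2: RHS = 2, y in [6, 11]  -> 2 point(s)
  x = 3: RHS = 13, y in [8, 9]  -> 2 point(s)
  x = 4: RHS = 8, y in [5, 12]  -> 2 point(s)
  x = 6: RHS = 8, y in [5, 12]  -> 2 point(s)
  x = 7: RHS = 8, y in [5, 12]  -> 2 point(s)
  x = 8: RHS = 16, y in [4, 13]  -> 2 point(s)
  x = 9: RHS = 4, y in [2, 15]  -> 2 point(s)
  x = 15: RHS = 1, y in [1, 16]  -> 2 point(s)
  x = 16: RHS = 0, y in [0]  -> 1 point(s)
Affine points: 17. Add the point at infinity: total = 18.

#E(F_17) = 18


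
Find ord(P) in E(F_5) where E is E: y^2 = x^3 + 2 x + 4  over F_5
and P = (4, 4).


Compute successive multiples of P until we hit O:
  1P = (4, 4)
  2P = (2, 1)
  3P = (0, 2)
  4P = (0, 3)
  5P = (2, 4)
  6P = (4, 1)
  7P = O

ord(P) = 7


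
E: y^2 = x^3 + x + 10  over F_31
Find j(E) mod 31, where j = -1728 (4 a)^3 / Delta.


Delta = -16(4 a^3 + 27 b^2) mod 31 = 12
-1728 * (4 a)^3 = -1728 * (4*1)^3 mod 31 = 16
j = 16 * 12^(-1) mod 31 = 22

j = 22 (mod 31)


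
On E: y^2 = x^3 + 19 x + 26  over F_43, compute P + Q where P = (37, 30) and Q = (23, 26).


P != Q, so use the chord formula.
s = (y2 - y1) / (x2 - x1) = (39) / (29) mod 43 = 31
x3 = s^2 - x1 - x2 mod 43 = 31^2 - 37 - 23 = 41
y3 = s (x1 - x3) - y1 mod 43 = 31 * (37 - 41) - 30 = 18

P + Q = (41, 18)


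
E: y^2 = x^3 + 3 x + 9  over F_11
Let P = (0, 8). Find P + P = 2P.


Doubling: s = (3 x1^2 + a) / (2 y1)
s = (3*0^2 + 3) / (2*8) mod 11 = 5
x3 = s^2 - 2 x1 mod 11 = 5^2 - 2*0 = 3
y3 = s (x1 - x3) - y1 mod 11 = 5 * (0 - 3) - 8 = 10

2P = (3, 10)


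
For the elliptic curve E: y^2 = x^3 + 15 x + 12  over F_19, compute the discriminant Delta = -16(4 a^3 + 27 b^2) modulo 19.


4 a^3 + 27 b^2 = 4*15^3 + 27*12^2 = 13500 + 3888 = 17388
Delta = -16 * (17388) = -278208
Delta mod 19 = 9

Delta = 9 (mod 19)


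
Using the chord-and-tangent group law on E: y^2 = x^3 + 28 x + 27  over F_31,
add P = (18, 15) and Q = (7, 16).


P != Q, so use the chord formula.
s = (y2 - y1) / (x2 - x1) = (1) / (20) mod 31 = 14
x3 = s^2 - x1 - x2 mod 31 = 14^2 - 18 - 7 = 16
y3 = s (x1 - x3) - y1 mod 31 = 14 * (18 - 16) - 15 = 13

P + Q = (16, 13)


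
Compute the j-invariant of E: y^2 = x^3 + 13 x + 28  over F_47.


Delta = -16(4 a^3 + 27 b^2) mod 47 = 10
-1728 * (4 a)^3 = -1728 * (4*13)^3 mod 47 = 12
j = 12 * 10^(-1) mod 47 = 20

j = 20 (mod 47)


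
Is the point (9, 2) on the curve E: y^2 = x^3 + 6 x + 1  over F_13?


Check whether y^2 = x^3 + 6 x + 1 (mod 13) for (x, y) = (9, 2).
LHS: y^2 = 2^2 mod 13 = 4
RHS: x^3 + 6 x + 1 = 9^3 + 6*9 + 1 mod 13 = 4
LHS = RHS

Yes, on the curve


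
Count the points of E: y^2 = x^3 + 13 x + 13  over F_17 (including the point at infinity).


For each x in F_17, count y with y^2 = x^3 + 13 x + 13 mod 17:
  x = 0: RHS = 13, y in [8, 9]  -> 2 point(s)
  x = 2: RHS = 13, y in [8, 9]  -> 2 point(s)
  x = 5: RHS = 16, y in [4, 13]  -> 2 point(s)
  x = 6: RHS = 1, y in [1, 16]  -> 2 point(s)
  x = 8: RHS = 0, y in [0]  -> 1 point(s)
  x = 9: RHS = 9, y in [3, 14]  -> 2 point(s)
  x = 10: RHS = 4, y in [2, 15]  -> 2 point(s)
  x = 11: RHS = 8, y in [5, 12]  -> 2 point(s)
  x = 13: RHS = 16, y in [4, 13]  -> 2 point(s)
  x = 14: RHS = 15, y in [7, 10]  -> 2 point(s)
  x = 15: RHS = 13, y in [8, 9]  -> 2 point(s)
  x = 16: RHS = 16, y in [4, 13]  -> 2 point(s)
Affine points: 23. Add the point at infinity: total = 24.

#E(F_17) = 24


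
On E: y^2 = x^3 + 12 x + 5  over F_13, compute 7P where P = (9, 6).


k = 7 = 111_2 (binary, LSB first: 111)
Double-and-add from P = (9, 6):
  bit 0 = 1: acc = O + (9, 6) = (9, 6)
  bit 1 = 1: acc = (9, 6) + (7, 4) = (11, 5)
  bit 2 = 1: acc = (11, 5) + (3, 4) = (11, 8)

7P = (11, 8)


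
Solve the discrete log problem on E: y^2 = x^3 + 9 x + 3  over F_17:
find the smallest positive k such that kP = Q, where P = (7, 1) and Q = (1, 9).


Enumerate multiples of P until we hit Q = (1, 9):
  1P = (7, 1)
  2P = (1, 8)
  3P = (8, 3)
  4P = (6, 1)
  5P = (4, 16)
  6P = (14, 0)
  7P = (4, 1)
  8P = (6, 16)
  9P = (8, 14)
  10P = (1, 9)
Match found at i = 10.

k = 10


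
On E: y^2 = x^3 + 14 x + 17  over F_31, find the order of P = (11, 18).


Compute successive multiples of P until we hit O:
  1P = (11, 18)
  2P = (10, 14)
  3P = (26, 15)
  4P = (30, 23)
  5P = (30, 8)
  6P = (26, 16)
  7P = (10, 17)
  8P = (11, 13)
  ... (continuing to 9P)
  9P = O

ord(P) = 9


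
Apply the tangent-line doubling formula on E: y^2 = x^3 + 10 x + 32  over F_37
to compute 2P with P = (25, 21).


Doubling: s = (3 x1^2 + a) / (2 y1)
s = (3*25^2 + 10) / (2*21) mod 37 = 7
x3 = s^2 - 2 x1 mod 37 = 7^2 - 2*25 = 36
y3 = s (x1 - x3) - y1 mod 37 = 7 * (25 - 36) - 21 = 13

2P = (36, 13)


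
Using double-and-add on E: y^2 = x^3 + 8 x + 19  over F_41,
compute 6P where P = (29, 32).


k = 6 = 110_2 (binary, LSB first: 011)
Double-and-add from P = (29, 32):
  bit 0 = 0: acc unchanged = O
  bit 1 = 1: acc = O + (4, 22) = (4, 22)
  bit 2 = 1: acc = (4, 22) + (17, 36) = (10, 22)

6P = (10, 22)


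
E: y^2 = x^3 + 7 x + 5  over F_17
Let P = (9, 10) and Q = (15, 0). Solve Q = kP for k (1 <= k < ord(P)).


Enumerate multiples of P until we hit Q = (15, 0):
  1P = (9, 10)
  2P = (15, 0)
Match found at i = 2.

k = 2


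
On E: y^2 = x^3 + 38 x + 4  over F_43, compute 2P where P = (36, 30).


Doubling: s = (3 x1^2 + a) / (2 y1)
s = (3*36^2 + 38) / (2*30) mod 43 = 21
x3 = s^2 - 2 x1 mod 43 = 21^2 - 2*36 = 25
y3 = s (x1 - x3) - y1 mod 43 = 21 * (36 - 25) - 30 = 29

2P = (25, 29)


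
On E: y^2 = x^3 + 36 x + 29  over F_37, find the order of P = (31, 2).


Compute successive multiples of P until we hit O:
  1P = (31, 2)
  2P = (13, 17)
  3P = (5, 1)
  4P = (27, 1)
  5P = (23, 0)
  6P = (27, 36)
  7P = (5, 36)
  8P = (13, 20)
  ... (continuing to 10P)
  10P = O

ord(P) = 10


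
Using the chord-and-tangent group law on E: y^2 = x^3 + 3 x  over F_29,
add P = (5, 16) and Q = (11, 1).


P != Q, so use the chord formula.
s = (y2 - y1) / (x2 - x1) = (14) / (6) mod 29 = 12
x3 = s^2 - x1 - x2 mod 29 = 12^2 - 5 - 11 = 12
y3 = s (x1 - x3) - y1 mod 29 = 12 * (5 - 12) - 16 = 16

P + Q = (12, 16)


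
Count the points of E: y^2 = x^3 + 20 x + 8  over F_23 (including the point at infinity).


For each x in F_23, count y with y^2 = x^3 + 20 x + 8 mod 23:
  x = 0: RHS = 8, y in [10, 13]  -> 2 point(s)
  x = 1: RHS = 6, y in [11, 12]  -> 2 point(s)
  x = 3: RHS = 3, y in [7, 16]  -> 2 point(s)
  x = 5: RHS = 3, y in [7, 16]  -> 2 point(s)
  x = 7: RHS = 8, y in [10, 13]  -> 2 point(s)
  x = 8: RHS = 13, y in [6, 17]  -> 2 point(s)
  x = 10: RHS = 12, y in [9, 14]  -> 2 point(s)
  x = 11: RHS = 18, y in [8, 15]  -> 2 point(s)
  x = 13: RHS = 4, y in [2, 21]  -> 2 point(s)
  x = 15: RHS = 3, y in [7, 16]  -> 2 point(s)
  x = 16: RHS = 8, y in [10, 13]  -> 2 point(s)
  x = 18: RHS = 13, y in [6, 17]  -> 2 point(s)
  x = 19: RHS = 2, y in [5, 18]  -> 2 point(s)
  x = 20: RHS = 13, y in [6, 17]  -> 2 point(s)
  x = 21: RHS = 6, y in [11, 12]  -> 2 point(s)
Affine points: 30. Add the point at infinity: total = 31.

#E(F_23) = 31


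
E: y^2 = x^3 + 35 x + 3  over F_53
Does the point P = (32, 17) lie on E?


Check whether y^2 = x^3 + 35 x + 3 (mod 53) for (x, y) = (32, 17).
LHS: y^2 = 17^2 mod 53 = 24
RHS: x^3 + 35 x + 3 = 32^3 + 35*32 + 3 mod 53 = 24
LHS = RHS

Yes, on the curve


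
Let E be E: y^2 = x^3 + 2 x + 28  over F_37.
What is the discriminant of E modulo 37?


4 a^3 + 27 b^2 = 4*2^3 + 27*28^2 = 32 + 21168 = 21200
Delta = -16 * (21200) = -339200
Delta mod 37 = 16

Delta = 16 (mod 37)


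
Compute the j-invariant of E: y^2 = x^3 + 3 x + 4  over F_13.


Delta = -16(4 a^3 + 27 b^2) mod 13 = 5
-1728 * (4 a)^3 = -1728 * (4*3)^3 mod 13 = 12
j = 12 * 5^(-1) mod 13 = 5

j = 5 (mod 13)


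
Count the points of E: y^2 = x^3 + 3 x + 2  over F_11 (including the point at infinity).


For each x in F_11, count y with y^2 = x^3 + 3 x + 2 mod 11:
  x = 2: RHS = 5, y in [4, 7]  -> 2 point(s)
  x = 3: RHS = 5, y in [4, 7]  -> 2 point(s)
  x = 4: RHS = 1, y in [1, 10]  -> 2 point(s)
  x = 6: RHS = 5, y in [4, 7]  -> 2 point(s)
  x = 7: RHS = 3, y in [5, 6]  -> 2 point(s)
  x = 10: RHS = 9, y in [3, 8]  -> 2 point(s)
Affine points: 12. Add the point at infinity: total = 13.

#E(F_11) = 13


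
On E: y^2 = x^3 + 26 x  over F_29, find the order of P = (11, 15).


Compute successive multiples of P until we hit O:
  1P = (11, 15)
  2P = (6, 16)
  3P = (19, 4)
  4P = (24, 21)
  5P = (10, 10)
  6P = (4, 20)
  7P = (8, 16)
  8P = (23, 18)
  ... (continuing to 34P)
  34P = O

ord(P) = 34


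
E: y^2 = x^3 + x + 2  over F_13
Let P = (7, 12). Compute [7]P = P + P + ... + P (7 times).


k = 7 = 111_2 (binary, LSB first: 111)
Double-and-add from P = (7, 12):
  bit 0 = 1: acc = O + (7, 12) = (7, 12)
  bit 1 = 1: acc = (7, 12) + (2, 8) = (1, 11)
  bit 2 = 1: acc = (1, 11) + (9, 5) = (6, 9)

7P = (6, 9)


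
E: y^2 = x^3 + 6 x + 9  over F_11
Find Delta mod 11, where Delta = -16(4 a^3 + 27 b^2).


4 a^3 + 27 b^2 = 4*6^3 + 27*9^2 = 864 + 2187 = 3051
Delta = -16 * (3051) = -48816
Delta mod 11 = 2

Delta = 2 (mod 11)


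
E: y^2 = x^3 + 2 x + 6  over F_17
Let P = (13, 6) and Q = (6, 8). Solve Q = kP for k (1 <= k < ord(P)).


Enumerate multiples of P until we hit Q = (6, 8):
  1P = (13, 6)
  2P = (6, 9)
  3P = (2, 16)
  4P = (1, 14)
  5P = (11, 4)
  6P = (11, 13)
  7P = (1, 3)
  8P = (2, 1)
  9P = (6, 8)
Match found at i = 9.

k = 9


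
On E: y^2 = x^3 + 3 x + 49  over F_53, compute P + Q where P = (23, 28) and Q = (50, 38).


P != Q, so use the chord formula.
s = (y2 - y1) / (x2 - x1) = (10) / (27) mod 53 = 20
x3 = s^2 - x1 - x2 mod 53 = 20^2 - 23 - 50 = 9
y3 = s (x1 - x3) - y1 mod 53 = 20 * (23 - 9) - 28 = 40

P + Q = (9, 40)


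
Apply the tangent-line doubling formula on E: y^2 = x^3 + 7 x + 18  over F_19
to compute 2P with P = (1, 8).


Doubling: s = (3 x1^2 + a) / (2 y1)
s = (3*1^2 + 7) / (2*8) mod 19 = 3
x3 = s^2 - 2 x1 mod 19 = 3^2 - 2*1 = 7
y3 = s (x1 - x3) - y1 mod 19 = 3 * (1 - 7) - 8 = 12

2P = (7, 12)


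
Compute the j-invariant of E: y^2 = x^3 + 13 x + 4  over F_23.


Delta = -16(4 a^3 + 27 b^2) mod 23 = 2
-1728 * (4 a)^3 = -1728 * (4*13)^3 mod 23 = 19
j = 19 * 2^(-1) mod 23 = 21

j = 21 (mod 23)


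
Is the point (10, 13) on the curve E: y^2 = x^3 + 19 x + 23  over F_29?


Check whether y^2 = x^3 + 19 x + 23 (mod 29) for (x, y) = (10, 13).
LHS: y^2 = 13^2 mod 29 = 24
RHS: x^3 + 19 x + 23 = 10^3 + 19*10 + 23 mod 29 = 24
LHS = RHS

Yes, on the curve


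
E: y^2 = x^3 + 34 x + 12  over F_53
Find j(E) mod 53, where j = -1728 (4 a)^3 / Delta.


Delta = -16(4 a^3 + 27 b^2) mod 53 = 44
-1728 * (4 a)^3 = -1728 * (4*34)^3 mod 53 = 6
j = 6 * 44^(-1) mod 53 = 17

j = 17 (mod 53)


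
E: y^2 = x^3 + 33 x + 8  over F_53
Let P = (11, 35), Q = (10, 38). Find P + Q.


P != Q, so use the chord formula.
s = (y2 - y1) / (x2 - x1) = (3) / (52) mod 53 = 50
x3 = s^2 - x1 - x2 mod 53 = 50^2 - 11 - 10 = 41
y3 = s (x1 - x3) - y1 mod 53 = 50 * (11 - 41) - 35 = 2

P + Q = (41, 2)


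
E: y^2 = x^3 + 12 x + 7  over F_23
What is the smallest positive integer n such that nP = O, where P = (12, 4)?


Compute successive multiples of P until we hit O:
  1P = (12, 4)
  2P = (3, 1)
  3P = (3, 22)
  4P = (12, 19)
  5P = O

ord(P) = 5


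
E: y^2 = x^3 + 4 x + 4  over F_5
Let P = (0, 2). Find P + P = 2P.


Doubling: s = (3 x1^2 + a) / (2 y1)
s = (3*0^2 + 4) / (2*2) mod 5 = 1
x3 = s^2 - 2 x1 mod 5 = 1^2 - 2*0 = 1
y3 = s (x1 - x3) - y1 mod 5 = 1 * (0 - 1) - 2 = 2

2P = (1, 2)


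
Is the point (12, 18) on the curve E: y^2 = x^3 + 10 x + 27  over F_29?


Check whether y^2 = x^3 + 10 x + 27 (mod 29) for (x, y) = (12, 18).
LHS: y^2 = 18^2 mod 29 = 5
RHS: x^3 + 10 x + 27 = 12^3 + 10*12 + 27 mod 29 = 19
LHS != RHS

No, not on the curve


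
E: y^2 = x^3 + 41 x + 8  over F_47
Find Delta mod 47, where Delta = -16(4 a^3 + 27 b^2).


4 a^3 + 27 b^2 = 4*41^3 + 27*8^2 = 275684 + 1728 = 277412
Delta = -16 * (277412) = -4438592
Delta mod 47 = 41

Delta = 41 (mod 47)


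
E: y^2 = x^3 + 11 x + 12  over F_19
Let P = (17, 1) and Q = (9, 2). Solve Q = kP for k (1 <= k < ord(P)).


Enumerate multiples of P until we hit Q = (9, 2):
  1P = (17, 1)
  2P = (8, 17)
  3P = (11, 1)
  4P = (10, 18)
  5P = (1, 9)
  6P = (6, 3)
  7P = (2, 17)
  8P = (16, 3)
  9P = (9, 2)
Match found at i = 9.

k = 9


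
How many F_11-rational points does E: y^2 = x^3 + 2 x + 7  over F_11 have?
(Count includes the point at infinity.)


For each x in F_11, count y with y^2 = x^3 + 2 x + 7 mod 11:
  x = 6: RHS = 4, y in [2, 9]  -> 2 point(s)
  x = 7: RHS = 1, y in [1, 10]  -> 2 point(s)
  x = 10: RHS = 4, y in [2, 9]  -> 2 point(s)
Affine points: 6. Add the point at infinity: total = 7.

#E(F_11) = 7


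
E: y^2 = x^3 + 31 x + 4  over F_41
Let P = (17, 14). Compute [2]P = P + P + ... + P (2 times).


k = 2 = 10_2 (binary, LSB first: 01)
Double-and-add from P = (17, 14):
  bit 0 = 0: acc unchanged = O
  bit 1 = 1: acc = O + (2, 19) = (2, 19)

2P = (2, 19)


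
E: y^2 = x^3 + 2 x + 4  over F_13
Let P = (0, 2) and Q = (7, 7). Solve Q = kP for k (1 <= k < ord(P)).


Enumerate multiples of P until we hit Q = (7, 7):
  1P = (0, 2)
  2P = (10, 6)
  3P = (12, 1)
  4P = (2, 9)
  5P = (7, 6)
  6P = (5, 10)
  7P = (9, 7)
  8P = (8, 8)
  9P = (8, 5)
  10P = (9, 6)
  11P = (5, 3)
  12P = (7, 7)
Match found at i = 12.

k = 12


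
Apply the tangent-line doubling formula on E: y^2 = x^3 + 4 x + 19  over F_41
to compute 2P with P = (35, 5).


Doubling: s = (3 x1^2 + a) / (2 y1)
s = (3*35^2 + 4) / (2*5) mod 41 = 3
x3 = s^2 - 2 x1 mod 41 = 3^2 - 2*35 = 21
y3 = s (x1 - x3) - y1 mod 41 = 3 * (35 - 21) - 5 = 37

2P = (21, 37)


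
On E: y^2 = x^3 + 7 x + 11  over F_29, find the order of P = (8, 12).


Compute successive multiples of P until we hit O:
  1P = (8, 12)
  2P = (9, 22)
  3P = (25, 21)
  4P = (2, 27)
  5P = (18, 13)
  6P = (12, 5)
  7P = (3, 1)
  8P = (24, 5)
  ... (continuing to 23P)
  23P = O

ord(P) = 23


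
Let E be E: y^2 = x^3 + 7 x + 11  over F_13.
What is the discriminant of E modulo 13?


4 a^3 + 27 b^2 = 4*7^3 + 27*11^2 = 1372 + 3267 = 4639
Delta = -16 * (4639) = -74224
Delta mod 13 = 6

Delta = 6 (mod 13)


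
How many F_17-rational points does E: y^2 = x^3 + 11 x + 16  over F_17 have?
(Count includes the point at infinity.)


For each x in F_17, count y with y^2 = x^3 + 11 x + 16 mod 17:
  x = 0: RHS = 16, y in [4, 13]  -> 2 point(s)
  x = 3: RHS = 8, y in [5, 12]  -> 2 point(s)
  x = 5: RHS = 9, y in [3, 14]  -> 2 point(s)
  x = 6: RHS = 9, y in [3, 14]  -> 2 point(s)
  x = 8: RHS = 4, y in [2, 15]  -> 2 point(s)
  x = 10: RHS = 4, y in [2, 15]  -> 2 point(s)
  x = 16: RHS = 4, y in [2, 15]  -> 2 point(s)
Affine points: 14. Add the point at infinity: total = 15.

#E(F_17) = 15


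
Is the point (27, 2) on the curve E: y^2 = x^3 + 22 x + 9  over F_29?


Check whether y^2 = x^3 + 22 x + 9 (mod 29) for (x, y) = (27, 2).
LHS: y^2 = 2^2 mod 29 = 4
RHS: x^3 + 22 x + 9 = 27^3 + 22*27 + 9 mod 29 = 15
LHS != RHS

No, not on the curve


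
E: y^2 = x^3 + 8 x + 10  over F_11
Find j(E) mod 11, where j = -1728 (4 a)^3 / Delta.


Delta = -16(4 a^3 + 27 b^2) mod 11 = 9
-1728 * (4 a)^3 = -1728 * (4*8)^3 mod 11 = 1
j = 1 * 9^(-1) mod 11 = 5

j = 5 (mod 11)


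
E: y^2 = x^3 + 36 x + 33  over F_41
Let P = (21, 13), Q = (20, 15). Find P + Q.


P != Q, so use the chord formula.
s = (y2 - y1) / (x2 - x1) = (2) / (40) mod 41 = 39
x3 = s^2 - x1 - x2 mod 41 = 39^2 - 21 - 20 = 4
y3 = s (x1 - x3) - y1 mod 41 = 39 * (21 - 4) - 13 = 35

P + Q = (4, 35)


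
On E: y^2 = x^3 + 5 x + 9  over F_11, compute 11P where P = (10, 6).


k = 11 = 1011_2 (binary, LSB first: 1101)
Double-and-add from P = (10, 6):
  bit 0 = 1: acc = O + (10, 6) = (10, 6)
  bit 1 = 1: acc = (10, 6) + (0, 8) = (5, 4)
  bit 2 = 0: acc unchanged = (5, 4)
  bit 3 = 1: acc = (5, 4) + (2, 7) = (5, 7)

11P = (5, 7)


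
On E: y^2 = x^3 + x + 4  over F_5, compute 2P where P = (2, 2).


Doubling: s = (3 x1^2 + a) / (2 y1)
s = (3*2^2 + 1) / (2*2) mod 5 = 2
x3 = s^2 - 2 x1 mod 5 = 2^2 - 2*2 = 0
y3 = s (x1 - x3) - y1 mod 5 = 2 * (2 - 0) - 2 = 2

2P = (0, 2)


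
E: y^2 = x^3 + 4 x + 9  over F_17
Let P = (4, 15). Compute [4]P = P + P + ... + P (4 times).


k = 4 = 100_2 (binary, LSB first: 001)
Double-and-add from P = (4, 15):
  bit 0 = 0: acc unchanged = O
  bit 1 = 0: acc unchanged = O
  bit 2 = 1: acc = O + (16, 2) = (16, 2)

4P = (16, 2)


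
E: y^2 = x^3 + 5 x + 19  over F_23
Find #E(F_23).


For each x in F_23, count y with y^2 = x^3 + 5 x + 19 mod 23:
  x = 1: RHS = 2, y in [5, 18]  -> 2 point(s)
  x = 5: RHS = 8, y in [10, 13]  -> 2 point(s)
  x = 6: RHS = 12, y in [9, 14]  -> 2 point(s)
  x = 7: RHS = 6, y in [11, 12]  -> 2 point(s)
  x = 11: RHS = 2, y in [5, 18]  -> 2 point(s)
  x = 12: RHS = 13, y in [6, 17]  -> 2 point(s)
  x = 13: RHS = 4, y in [2, 21]  -> 2 point(s)
  x = 14: RHS = 4, y in [2, 21]  -> 2 point(s)
  x = 16: RHS = 9, y in [3, 20]  -> 2 point(s)
  x = 17: RHS = 3, y in [7, 16]  -> 2 point(s)
  x = 19: RHS = 4, y in [2, 21]  -> 2 point(s)
  x = 20: RHS = 0, y in [0]  -> 1 point(s)
  x = 21: RHS = 1, y in [1, 22]  -> 2 point(s)
  x = 22: RHS = 13, y in [6, 17]  -> 2 point(s)
Affine points: 27. Add the point at infinity: total = 28.

#E(F_23) = 28


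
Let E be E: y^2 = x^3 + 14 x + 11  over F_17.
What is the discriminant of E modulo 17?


4 a^3 + 27 b^2 = 4*14^3 + 27*11^2 = 10976 + 3267 = 14243
Delta = -16 * (14243) = -227888
Delta mod 17 = 14

Delta = 14 (mod 17)


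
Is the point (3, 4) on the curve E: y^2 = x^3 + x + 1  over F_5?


Check whether y^2 = x^3 + 1 x + 1 (mod 5) for (x, y) = (3, 4).
LHS: y^2 = 4^2 mod 5 = 1
RHS: x^3 + 1 x + 1 = 3^3 + 1*3 + 1 mod 5 = 1
LHS = RHS

Yes, on the curve


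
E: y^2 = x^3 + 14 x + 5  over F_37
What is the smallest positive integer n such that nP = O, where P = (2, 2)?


Compute successive multiples of P until we hit O:
  1P = (2, 2)
  2P = (29, 26)
  3P = (31, 1)
  4P = (15, 1)
  5P = (13, 33)
  6P = (33, 25)
  7P = (28, 36)
  8P = (19, 27)
  ... (continuing to 22P)
  22P = O

ord(P) = 22


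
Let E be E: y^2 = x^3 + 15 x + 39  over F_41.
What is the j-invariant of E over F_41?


Delta = -16(4 a^3 + 27 b^2) mod 41 = 23
-1728 * (4 a)^3 = -1728 * (4*15)^3 mod 41 = 10
j = 10 * 23^(-1) mod 41 = 4

j = 4 (mod 41)


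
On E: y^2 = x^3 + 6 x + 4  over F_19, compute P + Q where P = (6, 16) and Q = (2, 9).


P != Q, so use the chord formula.
s = (y2 - y1) / (x2 - x1) = (12) / (15) mod 19 = 16
x3 = s^2 - x1 - x2 mod 19 = 16^2 - 6 - 2 = 1
y3 = s (x1 - x3) - y1 mod 19 = 16 * (6 - 1) - 16 = 7

P + Q = (1, 7)


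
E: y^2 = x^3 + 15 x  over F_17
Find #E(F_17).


For each x in F_17, count y with y^2 = x^3 + 15 x + 0 mod 17:
  x = 0: RHS = 0, y in [0]  -> 1 point(s)
  x = 1: RHS = 16, y in [4, 13]  -> 2 point(s)
  x = 2: RHS = 4, y in [2, 15]  -> 2 point(s)
  x = 3: RHS = 4, y in [2, 15]  -> 2 point(s)
  x = 5: RHS = 13, y in [8, 9]  -> 2 point(s)
  x = 6: RHS = 0, y in [0]  -> 1 point(s)
  x = 11: RHS = 0, y in [0]  -> 1 point(s)
  x = 12: RHS = 4, y in [2, 15]  -> 2 point(s)
  x = 14: RHS = 13, y in [8, 9]  -> 2 point(s)
  x = 15: RHS = 13, y in [8, 9]  -> 2 point(s)
  x = 16: RHS = 1, y in [1, 16]  -> 2 point(s)
Affine points: 19. Add the point at infinity: total = 20.

#E(F_17) = 20


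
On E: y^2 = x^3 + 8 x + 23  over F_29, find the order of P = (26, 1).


Compute successive multiples of P until we hit O:
  1P = (26, 1)
  2P = (15, 3)
  3P = (12, 7)
  4P = (19, 25)
  5P = (7, 25)
  6P = (18, 24)
  7P = (20, 18)
  8P = (16, 19)
  ... (continuing to 31P)
  31P = O

ord(P) = 31


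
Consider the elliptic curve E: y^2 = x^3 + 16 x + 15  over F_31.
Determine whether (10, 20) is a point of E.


Check whether y^2 = x^3 + 16 x + 15 (mod 31) for (x, y) = (10, 20).
LHS: y^2 = 20^2 mod 31 = 28
RHS: x^3 + 16 x + 15 = 10^3 + 16*10 + 15 mod 31 = 28
LHS = RHS

Yes, on the curve


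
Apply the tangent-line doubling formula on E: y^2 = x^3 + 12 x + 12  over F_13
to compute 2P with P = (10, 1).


Doubling: s = (3 x1^2 + a) / (2 y1)
s = (3*10^2 + 12) / (2*1) mod 13 = 0
x3 = s^2 - 2 x1 mod 13 = 0^2 - 2*10 = 6
y3 = s (x1 - x3) - y1 mod 13 = 0 * (10 - 6) - 1 = 12

2P = (6, 12)


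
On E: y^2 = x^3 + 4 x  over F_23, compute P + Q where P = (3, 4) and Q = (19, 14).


P != Q, so use the chord formula.
s = (y2 - y1) / (x2 - x1) = (10) / (16) mod 23 = 15
x3 = s^2 - x1 - x2 mod 23 = 15^2 - 3 - 19 = 19
y3 = s (x1 - x3) - y1 mod 23 = 15 * (3 - 19) - 4 = 9

P + Q = (19, 9)


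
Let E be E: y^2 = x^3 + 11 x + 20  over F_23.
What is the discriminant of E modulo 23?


4 a^3 + 27 b^2 = 4*11^3 + 27*20^2 = 5324 + 10800 = 16124
Delta = -16 * (16124) = -257984
Delta mod 23 = 7

Delta = 7 (mod 23)


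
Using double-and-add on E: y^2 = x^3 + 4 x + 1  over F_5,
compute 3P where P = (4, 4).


k = 3 = 11_2 (binary, LSB first: 11)
Double-and-add from P = (4, 4):
  bit 0 = 1: acc = O + (4, 4) = (4, 4)
  bit 1 = 1: acc = (4, 4) + (3, 0) = (4, 1)

3P = (4, 1)


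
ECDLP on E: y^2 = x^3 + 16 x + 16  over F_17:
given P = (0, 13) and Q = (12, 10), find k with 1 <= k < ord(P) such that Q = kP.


Enumerate multiples of P until we hit Q = (12, 10):
  1P = (0, 13)
  2P = (4, 12)
  3P = (12, 7)
  4P = (1, 13)
  5P = (16, 4)
  6P = (14, 14)
  7P = (5, 0)
  8P = (14, 3)
  9P = (16, 13)
  10P = (1, 4)
  11P = (12, 10)
Match found at i = 11.

k = 11


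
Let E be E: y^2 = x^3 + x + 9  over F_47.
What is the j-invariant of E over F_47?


Delta = -16(4 a^3 + 27 b^2) mod 47 = 6
-1728 * (4 a)^3 = -1728 * (4*1)^3 mod 47 = 46
j = 46 * 6^(-1) mod 47 = 39

j = 39 (mod 47)


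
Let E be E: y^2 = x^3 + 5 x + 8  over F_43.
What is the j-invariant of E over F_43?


Delta = -16(4 a^3 + 27 b^2) mod 43 = 42
-1728 * (4 a)^3 = -1728 * (4*5)^3 mod 43 = 27
j = 27 * 42^(-1) mod 43 = 16

j = 16 (mod 43)


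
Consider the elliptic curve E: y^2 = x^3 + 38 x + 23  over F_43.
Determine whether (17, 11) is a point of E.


Check whether y^2 = x^3 + 38 x + 23 (mod 43) for (x, y) = (17, 11).
LHS: y^2 = 11^2 mod 43 = 35
RHS: x^3 + 38 x + 23 = 17^3 + 38*17 + 23 mod 43 = 35
LHS = RHS

Yes, on the curve


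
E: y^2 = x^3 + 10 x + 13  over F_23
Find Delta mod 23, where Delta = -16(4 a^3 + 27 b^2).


4 a^3 + 27 b^2 = 4*10^3 + 27*13^2 = 4000 + 4563 = 8563
Delta = -16 * (8563) = -137008
Delta mod 23 = 3

Delta = 3 (mod 23)


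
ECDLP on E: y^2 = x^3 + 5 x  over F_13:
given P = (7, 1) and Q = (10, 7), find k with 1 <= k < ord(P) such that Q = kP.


Enumerate multiples of P until we hit Q = (10, 7):
  1P = (7, 1)
  2P = (3, 4)
  3P = (6, 8)
  4P = (10, 7)
Match found at i = 4.

k = 4


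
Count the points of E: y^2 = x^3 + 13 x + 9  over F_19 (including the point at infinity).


For each x in F_19, count y with y^2 = x^3 + 13 x + 9 mod 19:
  x = 0: RHS = 9, y in [3, 16]  -> 2 point(s)
  x = 1: RHS = 4, y in [2, 17]  -> 2 point(s)
  x = 2: RHS = 5, y in [9, 10]  -> 2 point(s)
  x = 4: RHS = 11, y in [7, 12]  -> 2 point(s)
  x = 5: RHS = 9, y in [3, 16]  -> 2 point(s)
  x = 7: RHS = 6, y in [5, 14]  -> 2 point(s)
  x = 8: RHS = 17, y in [6, 13]  -> 2 point(s)
  x = 9: RHS = 0, y in [0]  -> 1 point(s)
  x = 11: RHS = 1, y in [1, 18]  -> 2 point(s)
  x = 13: RHS = 0, y in [0]  -> 1 point(s)
  x = 14: RHS = 9, y in [3, 16]  -> 2 point(s)
  x = 15: RHS = 7, y in [8, 11]  -> 2 point(s)
  x = 16: RHS = 0, y in [0]  -> 1 point(s)
Affine points: 23. Add the point at infinity: total = 24.

#E(F_19) = 24


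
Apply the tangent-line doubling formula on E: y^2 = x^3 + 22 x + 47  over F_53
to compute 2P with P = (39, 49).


Doubling: s = (3 x1^2 + a) / (2 y1)
s = (3*39^2 + 22) / (2*49) mod 53 = 43
x3 = s^2 - 2 x1 mod 53 = 43^2 - 2*39 = 22
y3 = s (x1 - x3) - y1 mod 53 = 43 * (39 - 22) - 49 = 46

2P = (22, 46)


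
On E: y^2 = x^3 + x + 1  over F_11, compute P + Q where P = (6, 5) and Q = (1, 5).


P != Q, so use the chord formula.
s = (y2 - y1) / (x2 - x1) = (0) / (6) mod 11 = 0
x3 = s^2 - x1 - x2 mod 11 = 0^2 - 6 - 1 = 4
y3 = s (x1 - x3) - y1 mod 11 = 0 * (6 - 4) - 5 = 6

P + Q = (4, 6)


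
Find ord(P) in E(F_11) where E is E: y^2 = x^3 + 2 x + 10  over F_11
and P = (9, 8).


Compute successive multiples of P until we hit O:
  1P = (9, 8)
  2P = (7, 2)
  3P = (4, 7)
  4P = (2, 0)
  5P = (4, 4)
  6P = (7, 9)
  7P = (9, 3)
  8P = O

ord(P) = 8


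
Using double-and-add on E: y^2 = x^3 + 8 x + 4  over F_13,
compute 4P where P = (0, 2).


k = 4 = 100_2 (binary, LSB first: 001)
Double-and-add from P = (0, 2):
  bit 0 = 0: acc unchanged = O
  bit 1 = 0: acc unchanged = O
  bit 2 = 1: acc = O + (4, 10) = (4, 10)

4P = (4, 10)


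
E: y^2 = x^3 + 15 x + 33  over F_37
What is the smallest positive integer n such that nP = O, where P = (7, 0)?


Compute successive multiples of P until we hit O:
  1P = (7, 0)
  2P = O

ord(P) = 2


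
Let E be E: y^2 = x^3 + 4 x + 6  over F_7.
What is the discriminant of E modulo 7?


4 a^3 + 27 b^2 = 4*4^3 + 27*6^2 = 256 + 972 = 1228
Delta = -16 * (1228) = -19648
Delta mod 7 = 1

Delta = 1 (mod 7)


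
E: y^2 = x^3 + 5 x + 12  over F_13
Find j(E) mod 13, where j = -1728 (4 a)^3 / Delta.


Delta = -16(4 a^3 + 27 b^2) mod 13 = 5
-1728 * (4 a)^3 = -1728 * (4*5)^3 mod 13 = 5
j = 5 * 5^(-1) mod 13 = 1

j = 1 (mod 13)


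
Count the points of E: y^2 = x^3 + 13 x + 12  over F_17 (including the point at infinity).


For each x in F_17, count y with y^2 = x^3 + 13 x + 12 mod 17:
  x = 1: RHS = 9, y in [3, 14]  -> 2 point(s)
  x = 4: RHS = 9, y in [3, 14]  -> 2 point(s)
  x = 5: RHS = 15, y in [7, 10]  -> 2 point(s)
  x = 6: RHS = 0, y in [0]  -> 1 point(s)
  x = 7: RHS = 4, y in [2, 15]  -> 2 point(s)
  x = 8: RHS = 16, y in [4, 13]  -> 2 point(s)
  x = 9: RHS = 8, y in [5, 12]  -> 2 point(s)
  x = 12: RHS = 9, y in [3, 14]  -> 2 point(s)
  x = 13: RHS = 15, y in [7, 10]  -> 2 point(s)
  x = 16: RHS = 15, y in [7, 10]  -> 2 point(s)
Affine points: 19. Add the point at infinity: total = 20.

#E(F_17) = 20


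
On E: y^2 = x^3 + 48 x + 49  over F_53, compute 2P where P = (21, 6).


Doubling: s = (3 x1^2 + a) / (2 y1)
s = (3*21^2 + 48) / (2*6) mod 53 = 48
x3 = s^2 - 2 x1 mod 53 = 48^2 - 2*21 = 36
y3 = s (x1 - x3) - y1 mod 53 = 48 * (21 - 36) - 6 = 16

2P = (36, 16)


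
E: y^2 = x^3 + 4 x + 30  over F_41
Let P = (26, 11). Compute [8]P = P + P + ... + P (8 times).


k = 8 = 1000_2 (binary, LSB first: 0001)
Double-and-add from P = (26, 11):
  bit 0 = 0: acc unchanged = O
  bit 1 = 0: acc unchanged = O
  bit 2 = 0: acc unchanged = O
  bit 3 = 1: acc = O + (40, 36) = (40, 36)

8P = (40, 36)


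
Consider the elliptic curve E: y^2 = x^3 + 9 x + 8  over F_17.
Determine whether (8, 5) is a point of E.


Check whether y^2 = x^3 + 9 x + 8 (mod 17) for (x, y) = (8, 5).
LHS: y^2 = 5^2 mod 17 = 8
RHS: x^3 + 9 x + 8 = 8^3 + 9*8 + 8 mod 17 = 14
LHS != RHS

No, not on the curve


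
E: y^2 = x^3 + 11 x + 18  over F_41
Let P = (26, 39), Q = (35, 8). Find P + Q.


P != Q, so use the chord formula.
s = (y2 - y1) / (x2 - x1) = (10) / (9) mod 41 = 33
x3 = s^2 - x1 - x2 mod 41 = 33^2 - 26 - 35 = 3
y3 = s (x1 - x3) - y1 mod 41 = 33 * (26 - 3) - 39 = 23

P + Q = (3, 23)


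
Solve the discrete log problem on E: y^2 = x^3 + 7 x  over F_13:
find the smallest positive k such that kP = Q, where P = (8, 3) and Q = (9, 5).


Enumerate multiples of P until we hit Q = (9, 5):
  1P = (8, 3)
  2P = (9, 5)
Match found at i = 2.

k = 2


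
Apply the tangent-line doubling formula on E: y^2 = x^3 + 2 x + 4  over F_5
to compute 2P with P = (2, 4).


Doubling: s = (3 x1^2 + a) / (2 y1)
s = (3*2^2 + 2) / (2*4) mod 5 = 3
x3 = s^2 - 2 x1 mod 5 = 3^2 - 2*2 = 0
y3 = s (x1 - x3) - y1 mod 5 = 3 * (2 - 0) - 4 = 2

2P = (0, 2)


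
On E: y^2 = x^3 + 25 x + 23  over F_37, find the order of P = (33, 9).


Compute successive multiples of P until we hit O:
  1P = (33, 9)
  2P = (12, 33)
  3P = (22, 26)
  4P = (22, 11)
  5P = (12, 4)
  6P = (33, 28)
  7P = O

ord(P) = 7


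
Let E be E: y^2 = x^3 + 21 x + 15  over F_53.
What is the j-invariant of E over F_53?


Delta = -16(4 a^3 + 27 b^2) mod 53 = 50
-1728 * (4 a)^3 = -1728 * (4*21)^3 mod 53 = 52
j = 52 * 50^(-1) mod 53 = 18

j = 18 (mod 53)


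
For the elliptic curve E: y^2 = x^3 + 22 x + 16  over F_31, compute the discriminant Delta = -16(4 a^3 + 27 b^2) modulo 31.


4 a^3 + 27 b^2 = 4*22^3 + 27*16^2 = 42592 + 6912 = 49504
Delta = -16 * (49504) = -792064
Delta mod 31 = 17

Delta = 17 (mod 31)


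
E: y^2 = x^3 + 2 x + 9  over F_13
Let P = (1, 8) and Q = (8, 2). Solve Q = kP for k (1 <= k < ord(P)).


Enumerate multiples of P until we hit Q = (8, 2):
  1P = (1, 8)
  2P = (8, 2)
Match found at i = 2.

k = 2


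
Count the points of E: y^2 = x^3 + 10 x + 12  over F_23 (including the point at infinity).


For each x in F_23, count y with y^2 = x^3 + 10 x + 12 mod 23:
  x = 0: RHS = 12, y in [9, 14]  -> 2 point(s)
  x = 1: RHS = 0, y in [0]  -> 1 point(s)
  x = 3: RHS = 0, y in [0]  -> 1 point(s)
  x = 4: RHS = 1, y in [1, 22]  -> 2 point(s)
  x = 5: RHS = 3, y in [7, 16]  -> 2 point(s)
  x = 6: RHS = 12, y in [9, 14]  -> 2 point(s)
  x = 8: RHS = 6, y in [11, 12]  -> 2 point(s)
  x = 9: RHS = 3, y in [7, 16]  -> 2 point(s)
  x = 10: RHS = 8, y in [10, 13]  -> 2 point(s)
  x = 11: RHS = 4, y in [2, 21]  -> 2 point(s)
  x = 13: RHS = 16, y in [4, 19]  -> 2 point(s)
  x = 15: RHS = 18, y in [8, 15]  -> 2 point(s)
  x = 16: RHS = 13, y in [6, 17]  -> 2 point(s)
  x = 17: RHS = 12, y in [9, 14]  -> 2 point(s)
  x = 19: RHS = 0, y in [0]  -> 1 point(s)
  x = 20: RHS = 1, y in [1, 22]  -> 2 point(s)
  x = 22: RHS = 1, y in [1, 22]  -> 2 point(s)
Affine points: 31. Add the point at infinity: total = 32.

#E(F_23) = 32


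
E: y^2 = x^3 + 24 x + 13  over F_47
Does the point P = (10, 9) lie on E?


Check whether y^2 = x^3 + 24 x + 13 (mod 47) for (x, y) = (10, 9).
LHS: y^2 = 9^2 mod 47 = 34
RHS: x^3 + 24 x + 13 = 10^3 + 24*10 + 13 mod 47 = 31
LHS != RHS

No, not on the curve


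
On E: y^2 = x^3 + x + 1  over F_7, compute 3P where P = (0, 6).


k = 3 = 11_2 (binary, LSB first: 11)
Double-and-add from P = (0, 6):
  bit 0 = 1: acc = O + (0, 6) = (0, 6)
  bit 1 = 1: acc = (0, 6) + (2, 2) = (2, 5)

3P = (2, 5)


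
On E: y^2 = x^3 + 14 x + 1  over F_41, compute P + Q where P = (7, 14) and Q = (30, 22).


P != Q, so use the chord formula.
s = (y2 - y1) / (x2 - x1) = (8) / (23) mod 41 = 36
x3 = s^2 - x1 - x2 mod 41 = 36^2 - 7 - 30 = 29
y3 = s (x1 - x3) - y1 mod 41 = 36 * (7 - 29) - 14 = 14

P + Q = (29, 14)


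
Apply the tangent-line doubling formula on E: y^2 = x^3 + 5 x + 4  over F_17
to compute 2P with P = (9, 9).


Doubling: s = (3 x1^2 + a) / (2 y1)
s = (3*9^2 + 5) / (2*9) mod 17 = 10
x3 = s^2 - 2 x1 mod 17 = 10^2 - 2*9 = 14
y3 = s (x1 - x3) - y1 mod 17 = 10 * (9 - 14) - 9 = 9

2P = (14, 9)


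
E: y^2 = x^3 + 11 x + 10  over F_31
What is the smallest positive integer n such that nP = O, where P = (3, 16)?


Compute successive multiples of P until we hit O:
  1P = (3, 16)
  2P = (12, 14)
  3P = (26, 27)
  4P = (16, 29)
  5P = (13, 5)
  6P = (19, 14)
  7P = (25, 10)
  8P = (0, 17)
  ... (continuing to 37P)
  37P = O

ord(P) = 37


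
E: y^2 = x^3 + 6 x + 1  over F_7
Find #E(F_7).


For each x in F_7, count y with y^2 = x^3 + 6 x + 1 mod 7:
  x = 0: RHS = 1, y in [1, 6]  -> 2 point(s)
  x = 1: RHS = 1, y in [1, 6]  -> 2 point(s)
  x = 2: RHS = 0, y in [0]  -> 1 point(s)
  x = 3: RHS = 4, y in [2, 5]  -> 2 point(s)
  x = 5: RHS = 2, y in [3, 4]  -> 2 point(s)
  x = 6: RHS = 1, y in [1, 6]  -> 2 point(s)
Affine points: 11. Add the point at infinity: total = 12.

#E(F_7) = 12


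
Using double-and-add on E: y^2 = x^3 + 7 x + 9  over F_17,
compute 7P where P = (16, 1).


k = 7 = 111_2 (binary, LSB first: 111)
Double-and-add from P = (16, 1):
  bit 0 = 1: acc = O + (16, 1) = (16, 1)
  bit 1 = 1: acc = (16, 1) + (10, 12) = (9, 6)
  bit 2 = 1: acc = (9, 6) + (5, 13) = (5, 4)

7P = (5, 4)


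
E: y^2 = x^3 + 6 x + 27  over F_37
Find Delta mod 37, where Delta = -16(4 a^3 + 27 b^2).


4 a^3 + 27 b^2 = 4*6^3 + 27*27^2 = 864 + 19683 = 20547
Delta = -16 * (20547) = -328752
Delta mod 37 = 30

Delta = 30 (mod 37)


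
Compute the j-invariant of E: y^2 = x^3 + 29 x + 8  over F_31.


Delta = -16(4 a^3 + 27 b^2) mod 31 = 20
-1728 * (4 a)^3 = -1728 * (4*29)^3 mod 31 = 27
j = 27 * 20^(-1) mod 31 = 6

j = 6 (mod 31)
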